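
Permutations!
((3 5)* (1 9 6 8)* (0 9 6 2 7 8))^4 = (0 8 9 1 2 6 7)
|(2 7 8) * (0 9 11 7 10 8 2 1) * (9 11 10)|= 8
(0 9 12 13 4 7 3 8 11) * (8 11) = [9, 1, 2, 11, 7, 5, 6, 3, 8, 12, 10, 0, 13, 4] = (0 9 12 13 4 7 3 11)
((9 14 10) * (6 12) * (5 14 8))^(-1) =(5 8 9 10 14)(6 12)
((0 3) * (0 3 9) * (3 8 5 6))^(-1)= ((0 9)(3 8 5 6))^(-1)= (0 9)(3 6 5 8)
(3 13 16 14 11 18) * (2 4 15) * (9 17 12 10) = (2 4 15)(3 13 16 14 11 18)(9 17 12 10) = [0, 1, 4, 13, 15, 5, 6, 7, 8, 17, 9, 18, 10, 16, 11, 2, 14, 12, 3]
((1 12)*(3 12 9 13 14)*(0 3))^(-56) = (14)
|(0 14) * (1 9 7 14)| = 5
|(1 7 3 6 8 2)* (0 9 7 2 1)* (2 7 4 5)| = 5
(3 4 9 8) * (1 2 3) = [0, 2, 3, 4, 9, 5, 6, 7, 1, 8] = (1 2 3 4 9 8)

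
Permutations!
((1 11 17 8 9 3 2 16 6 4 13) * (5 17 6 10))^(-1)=(1 13 4 6 11)(2 3 9 8 17 5 10 16)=((1 11 6 4 13)(2 16 10 5 17 8 9 3))^(-1)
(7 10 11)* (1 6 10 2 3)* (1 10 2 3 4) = (1 6 2 4)(3 10 11 7) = [0, 6, 4, 10, 1, 5, 2, 3, 8, 9, 11, 7]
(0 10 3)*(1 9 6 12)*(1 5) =(0 10 3)(1 9 6 12 5) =[10, 9, 2, 0, 4, 1, 12, 7, 8, 6, 3, 11, 5]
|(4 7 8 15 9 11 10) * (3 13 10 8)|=|(3 13 10 4 7)(8 15 9 11)|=20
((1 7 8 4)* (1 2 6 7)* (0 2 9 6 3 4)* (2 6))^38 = (0 7)(2 4)(3 9)(6 8)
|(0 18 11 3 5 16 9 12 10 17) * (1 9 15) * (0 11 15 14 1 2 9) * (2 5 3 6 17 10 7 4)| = 105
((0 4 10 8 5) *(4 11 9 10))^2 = ((0 11 9 10 8 5))^2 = (0 9 8)(5 11 10)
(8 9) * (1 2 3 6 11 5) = (1 2 3 6 11 5)(8 9) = [0, 2, 3, 6, 4, 1, 11, 7, 9, 8, 10, 5]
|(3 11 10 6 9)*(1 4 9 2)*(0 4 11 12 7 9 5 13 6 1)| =12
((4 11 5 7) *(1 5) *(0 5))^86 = (0 7 11)(1 5 4)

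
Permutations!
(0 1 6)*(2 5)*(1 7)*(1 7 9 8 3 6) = [9, 1, 5, 6, 4, 2, 0, 7, 3, 8] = (0 9 8 3 6)(2 5)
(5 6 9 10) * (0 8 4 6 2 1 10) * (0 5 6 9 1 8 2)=(0 2 8 4 9 5)(1 10 6)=[2, 10, 8, 3, 9, 0, 1, 7, 4, 5, 6]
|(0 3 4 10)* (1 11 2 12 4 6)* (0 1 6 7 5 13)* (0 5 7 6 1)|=18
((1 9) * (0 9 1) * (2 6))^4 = (9)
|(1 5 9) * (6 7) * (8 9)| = 4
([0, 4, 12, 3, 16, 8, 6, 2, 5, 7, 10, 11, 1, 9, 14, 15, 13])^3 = (1 13 2 4 9 12 16 7)(5 8)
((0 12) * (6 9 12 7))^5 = (12)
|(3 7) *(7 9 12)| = 4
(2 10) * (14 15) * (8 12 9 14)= (2 10)(8 12 9 14 15)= [0, 1, 10, 3, 4, 5, 6, 7, 12, 14, 2, 11, 9, 13, 15, 8]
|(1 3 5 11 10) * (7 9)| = 10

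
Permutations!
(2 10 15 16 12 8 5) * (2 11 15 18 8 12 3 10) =(3 10 18 8 5 11 15 16) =[0, 1, 2, 10, 4, 11, 6, 7, 5, 9, 18, 15, 12, 13, 14, 16, 3, 17, 8]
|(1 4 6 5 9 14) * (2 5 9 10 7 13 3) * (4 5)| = 11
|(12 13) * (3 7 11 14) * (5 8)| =|(3 7 11 14)(5 8)(12 13)| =4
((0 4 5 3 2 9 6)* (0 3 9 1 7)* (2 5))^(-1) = (0 7 1 2 4)(3 6 9 5)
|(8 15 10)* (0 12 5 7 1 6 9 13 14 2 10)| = 13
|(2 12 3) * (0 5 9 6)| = |(0 5 9 6)(2 12 3)| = 12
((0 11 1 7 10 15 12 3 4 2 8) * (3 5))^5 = (0 15 2 7 3 11 12 8 10 4 1 5)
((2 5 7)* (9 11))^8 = ((2 5 7)(9 11))^8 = (11)(2 7 5)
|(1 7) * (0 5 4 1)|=5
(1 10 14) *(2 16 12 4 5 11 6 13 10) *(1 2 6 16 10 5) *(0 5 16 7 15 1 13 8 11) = (0 5)(1 6 8 11 7 15)(2 10 14)(4 13 16 12) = [5, 6, 10, 3, 13, 0, 8, 15, 11, 9, 14, 7, 4, 16, 2, 1, 12]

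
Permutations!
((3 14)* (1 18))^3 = ((1 18)(3 14))^3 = (1 18)(3 14)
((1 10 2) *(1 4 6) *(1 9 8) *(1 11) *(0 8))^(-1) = ((0 8 11 1 10 2 4 6 9))^(-1) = (0 9 6 4 2 10 1 11 8)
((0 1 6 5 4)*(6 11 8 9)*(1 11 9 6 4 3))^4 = ((0 11 8 6 5 3 1 9 4))^4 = (0 5 4 6 9 8 1 11 3)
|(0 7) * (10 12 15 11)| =4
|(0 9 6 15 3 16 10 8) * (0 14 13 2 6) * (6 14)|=6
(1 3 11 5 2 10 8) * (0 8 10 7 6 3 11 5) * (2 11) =(0 8 1 2 7 6 3 5 11) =[8, 2, 7, 5, 4, 11, 3, 6, 1, 9, 10, 0]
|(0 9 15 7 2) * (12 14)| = |(0 9 15 7 2)(12 14)| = 10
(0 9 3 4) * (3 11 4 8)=(0 9 11 4)(3 8)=[9, 1, 2, 8, 0, 5, 6, 7, 3, 11, 10, 4]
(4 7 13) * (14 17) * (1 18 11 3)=[0, 18, 2, 1, 7, 5, 6, 13, 8, 9, 10, 3, 12, 4, 17, 15, 16, 14, 11]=(1 18 11 3)(4 7 13)(14 17)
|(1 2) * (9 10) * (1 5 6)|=|(1 2 5 6)(9 10)|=4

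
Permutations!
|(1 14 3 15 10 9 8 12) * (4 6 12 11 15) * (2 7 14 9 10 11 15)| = 12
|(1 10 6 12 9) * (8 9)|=|(1 10 6 12 8 9)|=6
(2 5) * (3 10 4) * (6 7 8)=(2 5)(3 10 4)(6 7 8)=[0, 1, 5, 10, 3, 2, 7, 8, 6, 9, 4]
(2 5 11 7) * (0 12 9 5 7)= (0 12 9 5 11)(2 7)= [12, 1, 7, 3, 4, 11, 6, 2, 8, 5, 10, 0, 9]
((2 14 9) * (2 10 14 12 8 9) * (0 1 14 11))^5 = (0 8 1 9 14 10 2 11 12)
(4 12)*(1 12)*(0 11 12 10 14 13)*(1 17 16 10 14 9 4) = (0 11 12 1 14 13)(4 17 16 10 9) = [11, 14, 2, 3, 17, 5, 6, 7, 8, 4, 9, 12, 1, 0, 13, 15, 10, 16]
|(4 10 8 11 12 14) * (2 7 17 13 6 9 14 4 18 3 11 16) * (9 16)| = |(2 7 17 13 6 16)(3 11 12 4 10 8 9 14 18)| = 18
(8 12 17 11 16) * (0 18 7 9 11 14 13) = (0 18 7 9 11 16 8 12 17 14 13) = [18, 1, 2, 3, 4, 5, 6, 9, 12, 11, 10, 16, 17, 0, 13, 15, 8, 14, 7]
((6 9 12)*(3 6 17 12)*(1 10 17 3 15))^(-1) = (1 15 9 6 3 12 17 10)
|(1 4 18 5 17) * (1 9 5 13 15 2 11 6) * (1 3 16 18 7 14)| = |(1 4 7 14)(2 11 6 3 16 18 13 15)(5 17 9)| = 24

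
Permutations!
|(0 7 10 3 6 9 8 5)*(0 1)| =|(0 7 10 3 6 9 8 5 1)| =9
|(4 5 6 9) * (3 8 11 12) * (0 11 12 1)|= |(0 11 1)(3 8 12)(4 5 6 9)|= 12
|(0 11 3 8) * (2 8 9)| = |(0 11 3 9 2 8)| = 6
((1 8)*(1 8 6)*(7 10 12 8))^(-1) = ((1 6)(7 10 12 8))^(-1) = (1 6)(7 8 12 10)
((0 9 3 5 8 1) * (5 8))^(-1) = (0 1 8 3 9)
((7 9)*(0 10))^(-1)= (0 10)(7 9)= ((0 10)(7 9))^(-1)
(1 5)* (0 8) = (0 8)(1 5) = [8, 5, 2, 3, 4, 1, 6, 7, 0]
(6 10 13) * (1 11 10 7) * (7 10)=(1 11 7)(6 10 13)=[0, 11, 2, 3, 4, 5, 10, 1, 8, 9, 13, 7, 12, 6]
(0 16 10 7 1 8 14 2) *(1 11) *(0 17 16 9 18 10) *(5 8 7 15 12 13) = (0 9 18 10 15 12 13 5 8 14 2 17 16)(1 7 11) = [9, 7, 17, 3, 4, 8, 6, 11, 14, 18, 15, 1, 13, 5, 2, 12, 0, 16, 10]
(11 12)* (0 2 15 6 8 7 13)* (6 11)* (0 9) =(0 2 15 11 12 6 8 7 13 9) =[2, 1, 15, 3, 4, 5, 8, 13, 7, 0, 10, 12, 6, 9, 14, 11]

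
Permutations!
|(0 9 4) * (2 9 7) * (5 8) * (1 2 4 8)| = |(0 7 4)(1 2 9 8 5)| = 15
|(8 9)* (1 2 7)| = |(1 2 7)(8 9)| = 6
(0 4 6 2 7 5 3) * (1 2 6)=[4, 2, 7, 0, 1, 3, 6, 5]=(0 4 1 2 7 5 3)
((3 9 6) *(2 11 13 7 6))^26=(2 3 7 11 9 6 13)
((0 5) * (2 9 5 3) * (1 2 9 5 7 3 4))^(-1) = (0 5 2 1 4)(3 7 9)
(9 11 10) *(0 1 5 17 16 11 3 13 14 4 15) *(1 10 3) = (0 10 9 1 5 17 16 11 3 13 14 4 15) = [10, 5, 2, 13, 15, 17, 6, 7, 8, 1, 9, 3, 12, 14, 4, 0, 11, 16]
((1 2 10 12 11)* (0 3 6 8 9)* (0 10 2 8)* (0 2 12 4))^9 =(0 10 8 11 2 3 4 9 1 12 6)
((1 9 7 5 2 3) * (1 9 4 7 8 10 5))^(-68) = (1 4 7)(2 10 9)(3 5 8)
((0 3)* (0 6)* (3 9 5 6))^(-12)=(9)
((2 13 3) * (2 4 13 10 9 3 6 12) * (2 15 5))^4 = ((2 10 9 3 4 13 6 12 15 5))^4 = (2 4 15 9 6)(3 12 10 13 5)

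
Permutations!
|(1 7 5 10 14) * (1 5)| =|(1 7)(5 10 14)| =6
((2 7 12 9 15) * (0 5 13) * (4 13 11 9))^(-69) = ((0 5 11 9 15 2 7 12 4 13))^(-69) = (0 5 11 9 15 2 7 12 4 13)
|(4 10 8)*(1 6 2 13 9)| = 15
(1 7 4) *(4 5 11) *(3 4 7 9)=(1 9 3 4)(5 11 7)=[0, 9, 2, 4, 1, 11, 6, 5, 8, 3, 10, 7]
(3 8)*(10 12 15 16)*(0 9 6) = (0 9 6)(3 8)(10 12 15 16) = [9, 1, 2, 8, 4, 5, 0, 7, 3, 6, 12, 11, 15, 13, 14, 16, 10]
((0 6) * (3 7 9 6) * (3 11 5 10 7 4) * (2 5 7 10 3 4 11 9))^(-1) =((0 9 6)(2 5 3 11 7))^(-1) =(0 6 9)(2 7 11 3 5)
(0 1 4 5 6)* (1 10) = (0 10 1 4 5 6) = [10, 4, 2, 3, 5, 6, 0, 7, 8, 9, 1]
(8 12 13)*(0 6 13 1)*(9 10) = (0 6 13 8 12 1)(9 10) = [6, 0, 2, 3, 4, 5, 13, 7, 12, 10, 9, 11, 1, 8]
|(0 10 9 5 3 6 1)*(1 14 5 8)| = |(0 10 9 8 1)(3 6 14 5)| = 20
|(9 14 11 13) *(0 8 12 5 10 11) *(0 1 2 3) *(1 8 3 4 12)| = 22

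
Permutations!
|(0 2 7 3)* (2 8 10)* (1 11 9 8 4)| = |(0 4 1 11 9 8 10 2 7 3)| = 10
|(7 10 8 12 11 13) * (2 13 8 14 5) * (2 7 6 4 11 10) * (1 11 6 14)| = |(1 11 8 12 10)(2 13 14 5 7)(4 6)| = 10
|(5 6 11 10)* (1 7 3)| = 12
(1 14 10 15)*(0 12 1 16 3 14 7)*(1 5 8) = (0 12 5 8 1 7)(3 14 10 15 16) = [12, 7, 2, 14, 4, 8, 6, 0, 1, 9, 15, 11, 5, 13, 10, 16, 3]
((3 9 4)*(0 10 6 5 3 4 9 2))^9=((0 10 6 5 3 2))^9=(0 5)(2 6)(3 10)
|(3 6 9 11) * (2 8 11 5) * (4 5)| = |(2 8 11 3 6 9 4 5)| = 8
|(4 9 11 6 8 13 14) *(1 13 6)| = |(1 13 14 4 9 11)(6 8)| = 6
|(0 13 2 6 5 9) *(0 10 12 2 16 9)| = |(0 13 16 9 10 12 2 6 5)| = 9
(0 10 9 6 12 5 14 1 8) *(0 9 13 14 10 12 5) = [12, 8, 2, 3, 4, 10, 5, 7, 9, 6, 13, 11, 0, 14, 1] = (0 12)(1 8 9 6 5 10 13 14)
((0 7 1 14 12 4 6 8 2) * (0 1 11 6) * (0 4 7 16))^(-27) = ((0 16)(1 14 12 7 11 6 8 2))^(-27) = (0 16)(1 6 12 2 11 14 8 7)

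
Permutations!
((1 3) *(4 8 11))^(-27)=(11)(1 3)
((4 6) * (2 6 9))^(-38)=((2 6 4 9))^(-38)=(2 4)(6 9)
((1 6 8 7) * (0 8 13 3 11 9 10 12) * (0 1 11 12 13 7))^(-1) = ((0 8)(1 6 7 11 9 10 13 3 12))^(-1) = (0 8)(1 12 3 13 10 9 11 7 6)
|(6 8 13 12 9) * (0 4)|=|(0 4)(6 8 13 12 9)|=10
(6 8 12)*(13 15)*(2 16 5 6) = (2 16 5 6 8 12)(13 15) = [0, 1, 16, 3, 4, 6, 8, 7, 12, 9, 10, 11, 2, 15, 14, 13, 5]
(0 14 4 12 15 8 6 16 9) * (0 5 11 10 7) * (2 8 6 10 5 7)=(0 14 4 12 15 6 16 9 7)(2 8 10)(5 11)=[14, 1, 8, 3, 12, 11, 16, 0, 10, 7, 2, 5, 15, 13, 4, 6, 9]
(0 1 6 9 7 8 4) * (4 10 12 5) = (0 1 6 9 7 8 10 12 5 4) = [1, 6, 2, 3, 0, 4, 9, 8, 10, 7, 12, 11, 5]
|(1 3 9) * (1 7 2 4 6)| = 7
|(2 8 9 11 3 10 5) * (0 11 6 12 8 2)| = 20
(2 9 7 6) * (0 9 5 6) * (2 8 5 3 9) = (0 2 3 9 7)(5 6 8) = [2, 1, 3, 9, 4, 6, 8, 0, 5, 7]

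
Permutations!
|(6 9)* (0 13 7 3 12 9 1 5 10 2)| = 11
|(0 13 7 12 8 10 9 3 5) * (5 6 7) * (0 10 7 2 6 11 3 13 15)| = |(0 15)(2 6)(3 11)(5 10 9 13)(7 12 8)| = 12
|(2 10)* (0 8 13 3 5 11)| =6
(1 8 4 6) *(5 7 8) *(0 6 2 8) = (0 6 1 5 7)(2 8 4) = [6, 5, 8, 3, 2, 7, 1, 0, 4]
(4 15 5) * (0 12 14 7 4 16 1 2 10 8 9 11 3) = (0 12 14 7 4 15 5 16 1 2 10 8 9 11 3) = [12, 2, 10, 0, 15, 16, 6, 4, 9, 11, 8, 3, 14, 13, 7, 5, 1]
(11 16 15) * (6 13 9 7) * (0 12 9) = (0 12 9 7 6 13)(11 16 15) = [12, 1, 2, 3, 4, 5, 13, 6, 8, 7, 10, 16, 9, 0, 14, 11, 15]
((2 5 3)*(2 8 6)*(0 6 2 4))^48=((0 6 4)(2 5 3 8))^48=(8)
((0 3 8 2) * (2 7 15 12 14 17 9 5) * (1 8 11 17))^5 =(0 5 17 3 2 9 11)(1 14 12 15 7 8)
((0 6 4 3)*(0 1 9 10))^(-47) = ((0 6 4 3 1 9 10))^(-47) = (0 4 1 10 6 3 9)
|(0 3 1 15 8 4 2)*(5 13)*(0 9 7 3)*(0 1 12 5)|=12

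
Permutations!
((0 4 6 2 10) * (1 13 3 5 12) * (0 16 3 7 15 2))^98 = ((0 4 6)(1 13 7 15 2 10 16 3 5 12))^98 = (0 6 4)(1 5 16 2 7)(3 10 15 13 12)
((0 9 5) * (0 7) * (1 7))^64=((0 9 5 1 7))^64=(0 7 1 5 9)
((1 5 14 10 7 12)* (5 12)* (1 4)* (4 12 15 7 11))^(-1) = (1 4 11 10 14 5 7 15) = ((1 15 7 5 14 10 11 4))^(-1)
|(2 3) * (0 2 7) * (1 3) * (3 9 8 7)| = 6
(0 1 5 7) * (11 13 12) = (0 1 5 7)(11 13 12) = [1, 5, 2, 3, 4, 7, 6, 0, 8, 9, 10, 13, 11, 12]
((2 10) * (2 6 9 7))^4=((2 10 6 9 7))^4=(2 7 9 6 10)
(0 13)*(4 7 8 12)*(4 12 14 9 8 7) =(0 13)(8 14 9) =[13, 1, 2, 3, 4, 5, 6, 7, 14, 8, 10, 11, 12, 0, 9]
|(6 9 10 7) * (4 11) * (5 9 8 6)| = 4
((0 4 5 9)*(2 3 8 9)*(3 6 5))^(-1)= (0 9 8 3 4)(2 5 6)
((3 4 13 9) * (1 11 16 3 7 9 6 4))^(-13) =(1 3 16 11)(4 6 13)(7 9)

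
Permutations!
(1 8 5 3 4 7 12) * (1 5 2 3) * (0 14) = (0 14)(1 8 2 3 4 7 12 5) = [14, 8, 3, 4, 7, 1, 6, 12, 2, 9, 10, 11, 5, 13, 0]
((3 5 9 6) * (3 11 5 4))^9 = ((3 4)(5 9 6 11))^9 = (3 4)(5 9 6 11)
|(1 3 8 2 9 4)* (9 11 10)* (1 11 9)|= 8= |(1 3 8 2 9 4 11 10)|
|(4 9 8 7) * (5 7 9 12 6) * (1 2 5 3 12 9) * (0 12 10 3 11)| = 28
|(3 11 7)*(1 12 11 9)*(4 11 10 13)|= 9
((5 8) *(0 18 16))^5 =((0 18 16)(5 8))^5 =(0 16 18)(5 8)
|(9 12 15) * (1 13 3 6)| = 12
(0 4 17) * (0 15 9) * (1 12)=(0 4 17 15 9)(1 12)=[4, 12, 2, 3, 17, 5, 6, 7, 8, 0, 10, 11, 1, 13, 14, 9, 16, 15]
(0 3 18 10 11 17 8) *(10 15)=(0 3 18 15 10 11 17 8)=[3, 1, 2, 18, 4, 5, 6, 7, 0, 9, 11, 17, 12, 13, 14, 10, 16, 8, 15]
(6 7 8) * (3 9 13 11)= (3 9 13 11)(6 7 8)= [0, 1, 2, 9, 4, 5, 7, 8, 6, 13, 10, 3, 12, 11]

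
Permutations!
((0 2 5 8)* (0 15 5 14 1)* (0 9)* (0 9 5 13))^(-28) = ((0 2 14 1 5 8 15 13))^(-28) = (0 5)(1 13)(2 8)(14 15)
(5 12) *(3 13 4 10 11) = (3 13 4 10 11)(5 12) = [0, 1, 2, 13, 10, 12, 6, 7, 8, 9, 11, 3, 5, 4]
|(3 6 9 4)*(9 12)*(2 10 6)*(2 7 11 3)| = |(2 10 6 12 9 4)(3 7 11)| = 6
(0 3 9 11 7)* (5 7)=(0 3 9 11 5 7)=[3, 1, 2, 9, 4, 7, 6, 0, 8, 11, 10, 5]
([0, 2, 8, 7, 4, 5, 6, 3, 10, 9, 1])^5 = (1 2 8 10)(3 7)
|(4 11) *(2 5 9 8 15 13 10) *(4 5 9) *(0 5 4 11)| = 12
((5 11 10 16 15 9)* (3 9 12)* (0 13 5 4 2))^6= (0 15)(2 16)(3 5)(4 10)(9 11)(12 13)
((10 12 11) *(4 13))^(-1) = ((4 13)(10 12 11))^(-1) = (4 13)(10 11 12)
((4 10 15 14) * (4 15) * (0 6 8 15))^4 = (0 14 15 8 6)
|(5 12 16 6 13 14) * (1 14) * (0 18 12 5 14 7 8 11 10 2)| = |(0 18 12 16 6 13 1 7 8 11 10 2)| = 12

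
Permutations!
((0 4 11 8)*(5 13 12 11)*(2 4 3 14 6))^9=(0 11 13 4 6 3 8 12 5 2 14)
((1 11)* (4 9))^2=((1 11)(4 9))^2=(11)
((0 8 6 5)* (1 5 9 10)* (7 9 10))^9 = (0 10)(1 8)(5 6)(7 9)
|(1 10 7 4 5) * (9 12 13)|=|(1 10 7 4 5)(9 12 13)|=15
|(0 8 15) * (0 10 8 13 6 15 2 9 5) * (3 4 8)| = 11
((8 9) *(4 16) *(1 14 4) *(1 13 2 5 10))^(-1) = (1 10 5 2 13 16 4 14)(8 9)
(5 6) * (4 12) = (4 12)(5 6) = [0, 1, 2, 3, 12, 6, 5, 7, 8, 9, 10, 11, 4]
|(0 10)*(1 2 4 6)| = |(0 10)(1 2 4 6)| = 4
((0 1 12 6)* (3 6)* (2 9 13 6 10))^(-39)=((0 1 12 3 10 2 9 13 6))^(-39)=(0 9 3)(1 13 10)(2 12 6)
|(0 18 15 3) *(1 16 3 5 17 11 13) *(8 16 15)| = 30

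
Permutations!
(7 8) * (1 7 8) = [0, 7, 2, 3, 4, 5, 6, 1, 8] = (8)(1 7)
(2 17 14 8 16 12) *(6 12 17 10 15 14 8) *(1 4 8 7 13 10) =(1 4 8 16 17 7 13 10 15 14 6 12 2) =[0, 4, 1, 3, 8, 5, 12, 13, 16, 9, 15, 11, 2, 10, 6, 14, 17, 7]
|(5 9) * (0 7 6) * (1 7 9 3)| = 7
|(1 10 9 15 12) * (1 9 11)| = 3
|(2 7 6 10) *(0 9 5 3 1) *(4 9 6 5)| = 8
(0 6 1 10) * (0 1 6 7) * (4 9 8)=[7, 10, 2, 3, 9, 5, 6, 0, 4, 8, 1]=(0 7)(1 10)(4 9 8)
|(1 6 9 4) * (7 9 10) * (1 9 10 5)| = 6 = |(1 6 5)(4 9)(7 10)|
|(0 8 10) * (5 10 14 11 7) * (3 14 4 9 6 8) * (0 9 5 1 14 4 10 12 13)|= |(0 3 4 5 12 13)(1 14 11 7)(6 8 10 9)|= 12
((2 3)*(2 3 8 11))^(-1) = (2 11 8)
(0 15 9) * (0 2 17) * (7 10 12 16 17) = (0 15 9 2 7 10 12 16 17) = [15, 1, 7, 3, 4, 5, 6, 10, 8, 2, 12, 11, 16, 13, 14, 9, 17, 0]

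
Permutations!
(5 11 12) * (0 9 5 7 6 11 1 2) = (0 9 5 1 2)(6 11 12 7) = [9, 2, 0, 3, 4, 1, 11, 6, 8, 5, 10, 12, 7]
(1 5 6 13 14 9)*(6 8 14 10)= (1 5 8 14 9)(6 13 10)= [0, 5, 2, 3, 4, 8, 13, 7, 14, 1, 6, 11, 12, 10, 9]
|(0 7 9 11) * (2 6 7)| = |(0 2 6 7 9 11)| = 6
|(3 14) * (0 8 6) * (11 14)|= |(0 8 6)(3 11 14)|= 3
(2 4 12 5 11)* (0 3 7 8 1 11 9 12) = (0 3 7 8 1 11 2 4)(5 9 12) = [3, 11, 4, 7, 0, 9, 6, 8, 1, 12, 10, 2, 5]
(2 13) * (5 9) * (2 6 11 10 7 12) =(2 13 6 11 10 7 12)(5 9) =[0, 1, 13, 3, 4, 9, 11, 12, 8, 5, 7, 10, 2, 6]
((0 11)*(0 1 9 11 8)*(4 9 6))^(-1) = ((0 8)(1 6 4 9 11))^(-1) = (0 8)(1 11 9 4 6)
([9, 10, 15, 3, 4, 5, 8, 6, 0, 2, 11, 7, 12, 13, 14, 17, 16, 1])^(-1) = [8, 17, 9, 3, 4, 5, 7, 11, 6, 0, 1, 10, 12, 13, 14, 2, 16, 15]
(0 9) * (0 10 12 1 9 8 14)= [8, 9, 2, 3, 4, 5, 6, 7, 14, 10, 12, 11, 1, 13, 0]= (0 8 14)(1 9 10 12)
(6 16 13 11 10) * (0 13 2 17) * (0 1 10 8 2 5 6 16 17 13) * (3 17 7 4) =(1 10 16 5 6 7 4 3 17)(2 13 11 8) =[0, 10, 13, 17, 3, 6, 7, 4, 2, 9, 16, 8, 12, 11, 14, 15, 5, 1]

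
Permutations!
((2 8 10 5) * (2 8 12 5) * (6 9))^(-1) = (2 10 8 5 12)(6 9)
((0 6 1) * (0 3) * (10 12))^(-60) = (12)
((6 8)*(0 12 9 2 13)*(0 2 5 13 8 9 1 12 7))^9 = (0 7)(1 12)(2 9)(5 8)(6 13)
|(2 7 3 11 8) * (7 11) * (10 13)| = 6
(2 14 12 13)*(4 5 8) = (2 14 12 13)(4 5 8) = [0, 1, 14, 3, 5, 8, 6, 7, 4, 9, 10, 11, 13, 2, 12]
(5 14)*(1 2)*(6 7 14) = [0, 2, 1, 3, 4, 6, 7, 14, 8, 9, 10, 11, 12, 13, 5] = (1 2)(5 6 7 14)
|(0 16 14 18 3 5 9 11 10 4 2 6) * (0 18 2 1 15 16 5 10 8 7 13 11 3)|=52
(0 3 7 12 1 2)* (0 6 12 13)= [3, 2, 6, 7, 4, 5, 12, 13, 8, 9, 10, 11, 1, 0]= (0 3 7 13)(1 2 6 12)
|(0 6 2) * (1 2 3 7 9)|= 7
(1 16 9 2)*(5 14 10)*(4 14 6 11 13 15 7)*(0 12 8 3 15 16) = [12, 0, 1, 15, 14, 6, 11, 4, 3, 2, 5, 13, 8, 16, 10, 7, 9] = (0 12 8 3 15 7 4 14 10 5 6 11 13 16 9 2 1)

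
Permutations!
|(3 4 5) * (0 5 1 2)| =|(0 5 3 4 1 2)| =6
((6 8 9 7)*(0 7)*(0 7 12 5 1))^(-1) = ((0 12 5 1)(6 8 9 7))^(-1) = (0 1 5 12)(6 7 9 8)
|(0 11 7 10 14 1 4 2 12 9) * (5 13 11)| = 12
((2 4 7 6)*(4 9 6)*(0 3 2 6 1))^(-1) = ((0 3 2 9 1)(4 7))^(-1) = (0 1 9 2 3)(4 7)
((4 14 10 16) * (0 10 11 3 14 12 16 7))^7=(0 10 7)(3 14 11)(4 12 16)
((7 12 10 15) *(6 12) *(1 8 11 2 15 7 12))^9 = (15)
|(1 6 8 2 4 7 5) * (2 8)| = 6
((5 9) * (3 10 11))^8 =(3 11 10)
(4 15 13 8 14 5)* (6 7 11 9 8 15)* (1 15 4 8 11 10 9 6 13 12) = (1 15 12)(4 13)(5 8 14)(6 7 10 9 11) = [0, 15, 2, 3, 13, 8, 7, 10, 14, 11, 9, 6, 1, 4, 5, 12]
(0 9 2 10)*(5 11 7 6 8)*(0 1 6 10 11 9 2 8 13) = (0 2 11 7 10 1 6 13)(5 9 8) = [2, 6, 11, 3, 4, 9, 13, 10, 5, 8, 1, 7, 12, 0]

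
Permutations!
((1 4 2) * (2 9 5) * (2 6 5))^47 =(1 2 9 4)(5 6)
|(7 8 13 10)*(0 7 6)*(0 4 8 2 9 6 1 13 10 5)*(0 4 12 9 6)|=|(0 7 2 6 12 9)(1 13 5 4 8 10)|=6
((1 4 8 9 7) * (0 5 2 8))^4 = (0 9)(1 2)(4 8)(5 7)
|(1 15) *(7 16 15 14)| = 5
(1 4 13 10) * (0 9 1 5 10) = (0 9 1 4 13)(5 10) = [9, 4, 2, 3, 13, 10, 6, 7, 8, 1, 5, 11, 12, 0]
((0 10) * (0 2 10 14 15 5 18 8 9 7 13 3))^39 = (0 3 13 7 9 8 18 5 15 14)(2 10)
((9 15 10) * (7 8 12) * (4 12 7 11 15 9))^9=(4 10 15 11 12)(7 8)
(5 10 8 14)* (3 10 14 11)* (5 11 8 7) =(3 10 7 5 14 11) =[0, 1, 2, 10, 4, 14, 6, 5, 8, 9, 7, 3, 12, 13, 11]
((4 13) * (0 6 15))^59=((0 6 15)(4 13))^59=(0 15 6)(4 13)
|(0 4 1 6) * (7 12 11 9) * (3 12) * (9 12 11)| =20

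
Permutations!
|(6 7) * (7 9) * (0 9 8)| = |(0 9 7 6 8)| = 5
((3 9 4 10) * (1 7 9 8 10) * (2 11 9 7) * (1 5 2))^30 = (11)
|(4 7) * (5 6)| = |(4 7)(5 6)| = 2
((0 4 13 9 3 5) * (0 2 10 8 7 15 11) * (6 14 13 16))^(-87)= (0 6 9 2 7)(3 10 15 4 14)(5 8 11 16 13)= ((0 4 16 6 14 13 9 3 5 2 10 8 7 15 11))^(-87)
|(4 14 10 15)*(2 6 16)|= 12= |(2 6 16)(4 14 10 15)|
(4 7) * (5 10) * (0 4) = (0 4 7)(5 10) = [4, 1, 2, 3, 7, 10, 6, 0, 8, 9, 5]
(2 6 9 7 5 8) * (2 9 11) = [0, 1, 6, 3, 4, 8, 11, 5, 9, 7, 10, 2] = (2 6 11)(5 8 9 7)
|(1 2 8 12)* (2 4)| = 5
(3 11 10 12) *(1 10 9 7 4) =(1 10 12 3 11 9 7 4) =[0, 10, 2, 11, 1, 5, 6, 4, 8, 7, 12, 9, 3]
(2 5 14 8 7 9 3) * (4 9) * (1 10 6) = (1 10 6)(2 5 14 8 7 4 9 3) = [0, 10, 5, 2, 9, 14, 1, 4, 7, 3, 6, 11, 12, 13, 8]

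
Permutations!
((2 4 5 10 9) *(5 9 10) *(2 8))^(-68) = ((10)(2 4 9 8))^(-68) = (10)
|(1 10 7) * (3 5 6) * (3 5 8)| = |(1 10 7)(3 8)(5 6)| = 6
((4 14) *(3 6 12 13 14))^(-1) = ((3 6 12 13 14 4))^(-1) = (3 4 14 13 12 6)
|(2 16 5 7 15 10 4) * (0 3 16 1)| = 10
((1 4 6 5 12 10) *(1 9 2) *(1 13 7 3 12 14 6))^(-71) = (1 4)(2 9 10 12 3 7 13)(5 14 6) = ((1 4)(2 13 7 3 12 10 9)(5 14 6))^(-71)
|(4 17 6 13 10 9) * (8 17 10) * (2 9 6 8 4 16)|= |(2 9 16)(4 10 6 13)(8 17)|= 12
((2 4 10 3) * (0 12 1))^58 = ((0 12 1)(2 4 10 3))^58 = (0 12 1)(2 10)(3 4)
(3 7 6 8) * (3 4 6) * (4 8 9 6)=[0, 1, 2, 7, 4, 5, 9, 3, 8, 6]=(3 7)(6 9)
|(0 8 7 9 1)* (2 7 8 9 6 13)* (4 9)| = 4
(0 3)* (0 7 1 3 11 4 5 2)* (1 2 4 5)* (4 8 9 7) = (0 11 5 8 9 7 2)(1 3 4) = [11, 3, 0, 4, 1, 8, 6, 2, 9, 7, 10, 5]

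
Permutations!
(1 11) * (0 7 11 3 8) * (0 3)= (0 7 11 1)(3 8)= [7, 0, 2, 8, 4, 5, 6, 11, 3, 9, 10, 1]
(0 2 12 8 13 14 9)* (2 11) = [11, 1, 12, 3, 4, 5, 6, 7, 13, 0, 10, 2, 8, 14, 9] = (0 11 2 12 8 13 14 9)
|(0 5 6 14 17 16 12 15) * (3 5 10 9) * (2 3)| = 12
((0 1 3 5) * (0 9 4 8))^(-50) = ((0 1 3 5 9 4 8))^(-50) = (0 8 4 9 5 3 1)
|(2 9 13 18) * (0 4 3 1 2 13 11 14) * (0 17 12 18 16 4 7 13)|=|(0 7 13 16 4 3 1 2 9 11 14 17 12 18)|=14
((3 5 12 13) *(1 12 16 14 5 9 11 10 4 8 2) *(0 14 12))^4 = (0 12 11 2 5 3 4)(1 16 9 8 14 13 10)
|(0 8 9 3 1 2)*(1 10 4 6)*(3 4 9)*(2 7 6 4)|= 6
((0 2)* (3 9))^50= ((0 2)(3 9))^50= (9)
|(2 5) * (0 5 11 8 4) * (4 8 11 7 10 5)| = 4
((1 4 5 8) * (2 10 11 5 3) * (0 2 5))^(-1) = (0 11 10 2)(1 8 5 3 4)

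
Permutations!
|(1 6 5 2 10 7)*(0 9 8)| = 6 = |(0 9 8)(1 6 5 2 10 7)|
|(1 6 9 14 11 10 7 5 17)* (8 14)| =|(1 6 9 8 14 11 10 7 5 17)| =10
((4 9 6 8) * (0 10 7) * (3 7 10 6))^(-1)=(10)(0 7 3 9 4 8 6)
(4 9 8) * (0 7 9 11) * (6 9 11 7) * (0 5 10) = (0 6 9 8 4 7 11 5 10) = [6, 1, 2, 3, 7, 10, 9, 11, 4, 8, 0, 5]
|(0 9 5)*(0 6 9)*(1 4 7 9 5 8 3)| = |(1 4 7 9 8 3)(5 6)| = 6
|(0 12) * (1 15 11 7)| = |(0 12)(1 15 11 7)| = 4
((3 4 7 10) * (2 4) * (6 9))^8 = (2 10 4 3 7)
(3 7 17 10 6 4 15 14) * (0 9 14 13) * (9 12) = (0 12 9 14 3 7 17 10 6 4 15 13) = [12, 1, 2, 7, 15, 5, 4, 17, 8, 14, 6, 11, 9, 0, 3, 13, 16, 10]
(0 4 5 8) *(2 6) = (0 4 5 8)(2 6) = [4, 1, 6, 3, 5, 8, 2, 7, 0]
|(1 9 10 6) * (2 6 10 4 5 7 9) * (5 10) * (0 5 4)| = |(0 5 7 9)(1 2 6)(4 10)| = 12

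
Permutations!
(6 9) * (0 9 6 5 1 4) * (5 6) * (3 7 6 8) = (0 9 8 3 7 6 5 1 4) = [9, 4, 2, 7, 0, 1, 5, 6, 3, 8]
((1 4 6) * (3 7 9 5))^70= (1 4 6)(3 9)(5 7)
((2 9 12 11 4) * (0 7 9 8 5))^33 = ((0 7 9 12 11 4 2 8 5))^33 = (0 2 12)(4 9 5)(7 8 11)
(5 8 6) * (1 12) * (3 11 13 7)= (1 12)(3 11 13 7)(5 8 6)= [0, 12, 2, 11, 4, 8, 5, 3, 6, 9, 10, 13, 1, 7]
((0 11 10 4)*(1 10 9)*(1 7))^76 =(0 4 10 1 7 9 11)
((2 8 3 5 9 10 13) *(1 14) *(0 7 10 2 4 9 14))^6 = (0 2)(1 9)(3 10)(4 14)(5 13)(7 8)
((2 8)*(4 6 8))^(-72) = (8) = ((2 4 6 8))^(-72)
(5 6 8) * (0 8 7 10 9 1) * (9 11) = (0 8 5 6 7 10 11 9 1) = [8, 0, 2, 3, 4, 6, 7, 10, 5, 1, 11, 9]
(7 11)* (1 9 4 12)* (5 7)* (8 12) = [0, 9, 2, 3, 8, 7, 6, 11, 12, 4, 10, 5, 1] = (1 9 4 8 12)(5 7 11)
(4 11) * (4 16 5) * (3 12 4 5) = [0, 1, 2, 12, 11, 5, 6, 7, 8, 9, 10, 16, 4, 13, 14, 15, 3] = (3 12 4 11 16)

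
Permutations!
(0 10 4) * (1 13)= (0 10 4)(1 13)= [10, 13, 2, 3, 0, 5, 6, 7, 8, 9, 4, 11, 12, 1]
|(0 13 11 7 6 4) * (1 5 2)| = |(0 13 11 7 6 4)(1 5 2)| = 6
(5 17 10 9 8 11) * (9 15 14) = (5 17 10 15 14 9 8 11) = [0, 1, 2, 3, 4, 17, 6, 7, 11, 8, 15, 5, 12, 13, 9, 14, 16, 10]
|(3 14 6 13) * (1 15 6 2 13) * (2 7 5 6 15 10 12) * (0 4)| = 10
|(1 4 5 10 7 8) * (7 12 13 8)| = 7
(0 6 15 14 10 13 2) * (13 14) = (0 6 15 13 2)(10 14) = [6, 1, 0, 3, 4, 5, 15, 7, 8, 9, 14, 11, 12, 2, 10, 13]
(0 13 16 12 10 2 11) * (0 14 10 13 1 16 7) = [1, 16, 11, 3, 4, 5, 6, 0, 8, 9, 2, 14, 13, 7, 10, 15, 12] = (0 1 16 12 13 7)(2 11 14 10)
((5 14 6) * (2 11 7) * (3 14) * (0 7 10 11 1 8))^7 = ((0 7 2 1 8)(3 14 6 5)(10 11))^7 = (0 2 8 7 1)(3 5 6 14)(10 11)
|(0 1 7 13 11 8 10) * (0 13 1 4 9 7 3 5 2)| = |(0 4 9 7 1 3 5 2)(8 10 13 11)| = 8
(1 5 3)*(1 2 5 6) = (1 6)(2 5 3) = [0, 6, 5, 2, 4, 3, 1]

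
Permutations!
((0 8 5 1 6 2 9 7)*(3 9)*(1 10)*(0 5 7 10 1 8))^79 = ((1 6 2 3 9 10 8 7 5))^79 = (1 7 10 3 6 5 8 9 2)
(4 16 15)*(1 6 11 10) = (1 6 11 10)(4 16 15) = [0, 6, 2, 3, 16, 5, 11, 7, 8, 9, 1, 10, 12, 13, 14, 4, 15]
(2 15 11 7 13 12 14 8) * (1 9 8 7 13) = (1 9 8 2 15 11 13 12 14 7) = [0, 9, 15, 3, 4, 5, 6, 1, 2, 8, 10, 13, 14, 12, 7, 11]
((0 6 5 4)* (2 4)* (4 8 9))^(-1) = (0 4 9 8 2 5 6)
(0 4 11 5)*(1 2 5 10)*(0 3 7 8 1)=(0 4 11 10)(1 2 5 3 7 8)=[4, 2, 5, 7, 11, 3, 6, 8, 1, 9, 0, 10]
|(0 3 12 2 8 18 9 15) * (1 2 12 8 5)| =|(0 3 8 18 9 15)(1 2 5)| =6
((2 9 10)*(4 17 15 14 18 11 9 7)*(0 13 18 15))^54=((0 13 18 11 9 10 2 7 4 17)(14 15))^54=(0 9 4 18 2)(7 13 10 17 11)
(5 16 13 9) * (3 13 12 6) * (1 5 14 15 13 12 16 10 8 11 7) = (16)(1 5 10 8 11 7)(3 12 6)(9 14 15 13) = [0, 5, 2, 12, 4, 10, 3, 1, 11, 14, 8, 7, 6, 9, 15, 13, 16]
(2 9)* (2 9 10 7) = (2 10 7) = [0, 1, 10, 3, 4, 5, 6, 2, 8, 9, 7]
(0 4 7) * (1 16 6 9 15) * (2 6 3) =(0 4 7)(1 16 3 2 6 9 15) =[4, 16, 6, 2, 7, 5, 9, 0, 8, 15, 10, 11, 12, 13, 14, 1, 3]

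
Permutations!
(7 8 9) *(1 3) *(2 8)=(1 3)(2 8 9 7)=[0, 3, 8, 1, 4, 5, 6, 2, 9, 7]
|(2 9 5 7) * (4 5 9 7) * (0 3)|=|(9)(0 3)(2 7)(4 5)|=2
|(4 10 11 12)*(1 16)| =4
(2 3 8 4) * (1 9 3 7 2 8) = (1 9 3)(2 7)(4 8) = [0, 9, 7, 1, 8, 5, 6, 2, 4, 3]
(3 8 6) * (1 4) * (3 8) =(1 4)(6 8) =[0, 4, 2, 3, 1, 5, 8, 7, 6]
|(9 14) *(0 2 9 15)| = |(0 2 9 14 15)| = 5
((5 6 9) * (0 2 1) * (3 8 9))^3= (3 5 8 6 9)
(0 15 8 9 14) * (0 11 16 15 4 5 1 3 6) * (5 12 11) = (0 4 12 11 16 15 8 9 14 5 1 3 6) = [4, 3, 2, 6, 12, 1, 0, 7, 9, 14, 10, 16, 11, 13, 5, 8, 15]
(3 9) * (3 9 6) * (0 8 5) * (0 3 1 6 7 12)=(0 8 5 3 7 12)(1 6)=[8, 6, 2, 7, 4, 3, 1, 12, 5, 9, 10, 11, 0]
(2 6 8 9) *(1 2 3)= (1 2 6 8 9 3)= [0, 2, 6, 1, 4, 5, 8, 7, 9, 3]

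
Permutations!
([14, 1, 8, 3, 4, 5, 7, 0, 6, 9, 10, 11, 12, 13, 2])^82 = (0 6 2)(7 8 14)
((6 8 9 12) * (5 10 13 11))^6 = (5 13)(6 9)(8 12)(10 11)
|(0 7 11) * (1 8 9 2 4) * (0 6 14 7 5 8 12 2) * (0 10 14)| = 36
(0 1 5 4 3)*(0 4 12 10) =(0 1 5 12 10)(3 4) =[1, 5, 2, 4, 3, 12, 6, 7, 8, 9, 0, 11, 10]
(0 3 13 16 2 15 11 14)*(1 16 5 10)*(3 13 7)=[13, 16, 15, 7, 4, 10, 6, 3, 8, 9, 1, 14, 12, 5, 0, 11, 2]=(0 13 5 10 1 16 2 15 11 14)(3 7)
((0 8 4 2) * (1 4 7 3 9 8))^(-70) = ((0 1 4 2)(3 9 8 7))^(-70) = (0 4)(1 2)(3 8)(7 9)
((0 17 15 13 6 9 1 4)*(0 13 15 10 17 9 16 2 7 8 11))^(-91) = ((0 9 1 4 13 6 16 2 7 8 11)(10 17))^(-91) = (0 7 6 1 11 2 13 9 8 16 4)(10 17)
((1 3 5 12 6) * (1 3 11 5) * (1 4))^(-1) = (1 4 3 6 12 5 11)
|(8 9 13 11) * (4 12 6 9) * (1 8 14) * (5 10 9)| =|(1 8 4 12 6 5 10 9 13 11 14)| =11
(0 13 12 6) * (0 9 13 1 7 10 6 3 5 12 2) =(0 1 7 10 6 9 13 2)(3 5 12) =[1, 7, 0, 5, 4, 12, 9, 10, 8, 13, 6, 11, 3, 2]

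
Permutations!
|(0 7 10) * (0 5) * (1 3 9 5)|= |(0 7 10 1 3 9 5)|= 7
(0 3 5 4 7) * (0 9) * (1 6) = (0 3 5 4 7 9)(1 6) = [3, 6, 2, 5, 7, 4, 1, 9, 8, 0]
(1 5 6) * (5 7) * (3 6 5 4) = (1 7 4 3 6) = [0, 7, 2, 6, 3, 5, 1, 4]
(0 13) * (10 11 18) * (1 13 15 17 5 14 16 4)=(0 15 17 5 14 16 4 1 13)(10 11 18)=[15, 13, 2, 3, 1, 14, 6, 7, 8, 9, 11, 18, 12, 0, 16, 17, 4, 5, 10]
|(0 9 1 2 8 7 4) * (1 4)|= |(0 9 4)(1 2 8 7)|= 12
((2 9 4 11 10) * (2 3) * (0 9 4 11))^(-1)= (0 4 2 3 10 11 9)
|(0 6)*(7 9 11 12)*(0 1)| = 12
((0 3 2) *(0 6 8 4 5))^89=(0 4 6 3 5 8 2)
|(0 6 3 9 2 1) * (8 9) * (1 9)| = |(0 6 3 8 1)(2 9)| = 10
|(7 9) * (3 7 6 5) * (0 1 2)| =15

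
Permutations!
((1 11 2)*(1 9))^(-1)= (1 9 2 11)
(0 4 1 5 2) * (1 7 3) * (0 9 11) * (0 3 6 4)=(1 5 2 9 11 3)(4 7 6)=[0, 5, 9, 1, 7, 2, 4, 6, 8, 11, 10, 3]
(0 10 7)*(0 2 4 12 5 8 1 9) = (0 10 7 2 4 12 5 8 1 9) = [10, 9, 4, 3, 12, 8, 6, 2, 1, 0, 7, 11, 5]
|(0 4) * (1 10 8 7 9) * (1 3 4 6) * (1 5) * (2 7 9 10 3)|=30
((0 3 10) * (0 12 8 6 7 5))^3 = ((0 3 10 12 8 6 7 5))^3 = (0 12 7 3 8 5 10 6)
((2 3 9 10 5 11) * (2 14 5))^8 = (5 14 11)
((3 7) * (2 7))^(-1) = ((2 7 3))^(-1) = (2 3 7)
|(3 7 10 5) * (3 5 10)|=2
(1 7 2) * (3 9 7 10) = (1 10 3 9 7 2) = [0, 10, 1, 9, 4, 5, 6, 2, 8, 7, 3]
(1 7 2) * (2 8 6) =[0, 7, 1, 3, 4, 5, 2, 8, 6] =(1 7 8 6 2)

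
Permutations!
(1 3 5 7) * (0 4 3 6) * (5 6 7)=(0 4 3 6)(1 7)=[4, 7, 2, 6, 3, 5, 0, 1]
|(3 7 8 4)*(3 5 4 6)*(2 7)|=10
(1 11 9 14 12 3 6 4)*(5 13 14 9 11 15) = (1 15 5 13 14 12 3 6 4) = [0, 15, 2, 6, 1, 13, 4, 7, 8, 9, 10, 11, 3, 14, 12, 5]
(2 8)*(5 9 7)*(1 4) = (1 4)(2 8)(5 9 7) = [0, 4, 8, 3, 1, 9, 6, 5, 2, 7]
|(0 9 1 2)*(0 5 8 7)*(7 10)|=|(0 9 1 2 5 8 10 7)|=8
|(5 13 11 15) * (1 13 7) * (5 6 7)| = 6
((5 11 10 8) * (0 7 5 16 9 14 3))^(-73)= (0 9 10 7 14 8 5 3 16 11)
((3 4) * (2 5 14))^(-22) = (2 14 5)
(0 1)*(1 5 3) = (0 5 3 1) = [5, 0, 2, 1, 4, 3]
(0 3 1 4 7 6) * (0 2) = (0 3 1 4 7 6 2) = [3, 4, 0, 1, 7, 5, 2, 6]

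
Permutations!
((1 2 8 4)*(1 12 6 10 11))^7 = (1 11 10 6 12 4 8 2)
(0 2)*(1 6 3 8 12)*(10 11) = (0 2)(1 6 3 8 12)(10 11) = [2, 6, 0, 8, 4, 5, 3, 7, 12, 9, 11, 10, 1]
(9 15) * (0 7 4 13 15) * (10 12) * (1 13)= (0 7 4 1 13 15 9)(10 12)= [7, 13, 2, 3, 1, 5, 6, 4, 8, 0, 12, 11, 10, 15, 14, 9]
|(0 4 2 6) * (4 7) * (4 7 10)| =5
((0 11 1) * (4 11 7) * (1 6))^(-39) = ((0 7 4 11 6 1))^(-39) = (0 11)(1 4)(6 7)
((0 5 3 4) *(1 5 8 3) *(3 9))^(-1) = (0 4 3 9 8)(1 5)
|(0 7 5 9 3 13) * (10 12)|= |(0 7 5 9 3 13)(10 12)|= 6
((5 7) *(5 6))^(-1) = ((5 7 6))^(-1) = (5 6 7)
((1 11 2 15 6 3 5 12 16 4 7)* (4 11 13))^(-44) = ((1 13 4 7)(2 15 6 3 5 12 16 11))^(-44) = (2 5)(3 11)(6 16)(12 15)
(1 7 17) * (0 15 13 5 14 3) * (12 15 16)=(0 16 12 15 13 5 14 3)(1 7 17)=[16, 7, 2, 0, 4, 14, 6, 17, 8, 9, 10, 11, 15, 5, 3, 13, 12, 1]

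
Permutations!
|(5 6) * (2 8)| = |(2 8)(5 6)| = 2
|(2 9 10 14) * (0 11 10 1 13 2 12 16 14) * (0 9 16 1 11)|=6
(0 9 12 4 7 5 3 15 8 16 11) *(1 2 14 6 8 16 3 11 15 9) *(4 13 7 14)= (0 1 2 4 14 6 8 3 9 12 13 7 5 11)(15 16)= [1, 2, 4, 9, 14, 11, 8, 5, 3, 12, 10, 0, 13, 7, 6, 16, 15]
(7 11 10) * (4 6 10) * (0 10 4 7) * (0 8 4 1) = [10, 0, 2, 3, 6, 5, 1, 11, 4, 9, 8, 7] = (0 10 8 4 6 1)(7 11)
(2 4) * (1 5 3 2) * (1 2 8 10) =(1 5 3 8 10)(2 4) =[0, 5, 4, 8, 2, 3, 6, 7, 10, 9, 1]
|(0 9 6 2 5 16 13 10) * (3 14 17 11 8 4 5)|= 14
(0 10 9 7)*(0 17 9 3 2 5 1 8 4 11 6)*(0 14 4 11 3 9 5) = (0 10 9 7 17 5 1 8 11 6 14 4 3 2) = [10, 8, 0, 2, 3, 1, 14, 17, 11, 7, 9, 6, 12, 13, 4, 15, 16, 5]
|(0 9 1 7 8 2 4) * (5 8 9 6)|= |(0 6 5 8 2 4)(1 7 9)|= 6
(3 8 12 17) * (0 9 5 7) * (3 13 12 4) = (0 9 5 7)(3 8 4)(12 17 13) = [9, 1, 2, 8, 3, 7, 6, 0, 4, 5, 10, 11, 17, 12, 14, 15, 16, 13]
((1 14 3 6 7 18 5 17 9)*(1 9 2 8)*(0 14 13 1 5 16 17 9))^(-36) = ((0 14 3 6 7 18 16 17 2 8 5 9)(1 13))^(-36) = (18)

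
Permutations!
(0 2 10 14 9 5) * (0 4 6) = [2, 1, 10, 3, 6, 4, 0, 7, 8, 5, 14, 11, 12, 13, 9] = (0 2 10 14 9 5 4 6)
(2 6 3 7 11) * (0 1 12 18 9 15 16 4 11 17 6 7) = (0 1 12 18 9 15 16 4 11 2 7 17 6 3) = [1, 12, 7, 0, 11, 5, 3, 17, 8, 15, 10, 2, 18, 13, 14, 16, 4, 6, 9]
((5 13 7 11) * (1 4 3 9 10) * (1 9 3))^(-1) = (1 4)(5 11 7 13)(9 10)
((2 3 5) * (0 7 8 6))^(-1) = ((0 7 8 6)(2 3 5))^(-1) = (0 6 8 7)(2 5 3)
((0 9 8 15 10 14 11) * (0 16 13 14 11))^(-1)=(0 14 13 16 11 10 15 8 9)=((0 9 8 15 10 11 16 13 14))^(-1)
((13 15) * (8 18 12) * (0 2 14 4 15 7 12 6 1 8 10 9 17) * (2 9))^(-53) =((0 9 17)(1 8 18 6)(2 14 4 15 13 7 12 10))^(-53) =(0 9 17)(1 6 18 8)(2 15 12 14 13 10 4 7)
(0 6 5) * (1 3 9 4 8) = [6, 3, 2, 9, 8, 0, 5, 7, 1, 4] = (0 6 5)(1 3 9 4 8)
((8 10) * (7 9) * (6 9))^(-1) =(6 7 9)(8 10)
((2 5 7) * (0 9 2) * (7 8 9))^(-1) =(0 7)(2 9 8 5) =((0 7)(2 5 8 9))^(-1)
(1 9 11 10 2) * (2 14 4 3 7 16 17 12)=(1 9 11 10 14 4 3 7 16 17 12 2)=[0, 9, 1, 7, 3, 5, 6, 16, 8, 11, 14, 10, 2, 13, 4, 15, 17, 12]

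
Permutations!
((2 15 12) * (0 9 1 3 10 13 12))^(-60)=((0 9 1 3 10 13 12 2 15))^(-60)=(0 3 12)(1 13 15)(2 9 10)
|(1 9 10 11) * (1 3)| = |(1 9 10 11 3)| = 5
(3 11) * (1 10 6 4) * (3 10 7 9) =(1 7 9 3 11 10 6 4) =[0, 7, 2, 11, 1, 5, 4, 9, 8, 3, 6, 10]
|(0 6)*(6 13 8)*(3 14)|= 4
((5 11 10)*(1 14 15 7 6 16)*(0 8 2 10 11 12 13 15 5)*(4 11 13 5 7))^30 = (16)(0 2)(4 13)(8 10)(11 15) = ((0 8 2 10)(1 14 7 6 16)(4 11 13 15)(5 12))^30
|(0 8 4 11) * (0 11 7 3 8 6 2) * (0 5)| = 4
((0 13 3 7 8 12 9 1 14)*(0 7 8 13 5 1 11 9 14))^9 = (3 14)(7 8)(9 11)(12 13)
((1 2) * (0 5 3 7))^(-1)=(0 7 3 5)(1 2)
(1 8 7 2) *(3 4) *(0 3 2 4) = (0 3)(1 8 7 4 2) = [3, 8, 1, 0, 2, 5, 6, 4, 7]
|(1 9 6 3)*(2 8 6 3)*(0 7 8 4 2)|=|(0 7 8 6)(1 9 3)(2 4)|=12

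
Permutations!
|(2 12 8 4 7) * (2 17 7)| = |(2 12 8 4)(7 17)| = 4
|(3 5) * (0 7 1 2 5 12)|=7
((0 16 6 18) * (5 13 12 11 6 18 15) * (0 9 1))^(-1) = ((0 16 18 9 1)(5 13 12 11 6 15))^(-1) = (0 1 9 18 16)(5 15 6 11 12 13)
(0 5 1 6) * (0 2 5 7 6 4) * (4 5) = (0 7 6 2 4)(1 5) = [7, 5, 4, 3, 0, 1, 2, 6]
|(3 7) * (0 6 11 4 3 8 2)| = |(0 6 11 4 3 7 8 2)| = 8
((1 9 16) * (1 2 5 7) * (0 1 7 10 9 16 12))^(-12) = ((0 1 16 2 5 10 9 12))^(-12) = (0 5)(1 10)(2 12)(9 16)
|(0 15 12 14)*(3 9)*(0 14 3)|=|(0 15 12 3 9)|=5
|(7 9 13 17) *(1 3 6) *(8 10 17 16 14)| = |(1 3 6)(7 9 13 16 14 8 10 17)| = 24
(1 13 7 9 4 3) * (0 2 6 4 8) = (0 2 6 4 3 1 13 7 9 8) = [2, 13, 6, 1, 3, 5, 4, 9, 0, 8, 10, 11, 12, 7]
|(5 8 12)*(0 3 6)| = 3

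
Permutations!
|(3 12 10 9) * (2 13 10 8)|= |(2 13 10 9 3 12 8)|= 7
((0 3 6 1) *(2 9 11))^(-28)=(2 11 9)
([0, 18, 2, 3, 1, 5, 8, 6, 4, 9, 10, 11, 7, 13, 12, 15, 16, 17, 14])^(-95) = [0, 18, 2, 3, 1, 5, 8, 6, 4, 9, 10, 11, 7, 13, 12, 15, 16, 17, 14]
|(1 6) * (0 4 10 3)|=|(0 4 10 3)(1 6)|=4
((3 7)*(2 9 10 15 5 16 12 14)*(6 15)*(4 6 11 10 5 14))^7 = (2 15 4 16 9 14 6 12 5)(3 7)(10 11)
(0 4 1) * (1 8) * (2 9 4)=[2, 0, 9, 3, 8, 5, 6, 7, 1, 4]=(0 2 9 4 8 1)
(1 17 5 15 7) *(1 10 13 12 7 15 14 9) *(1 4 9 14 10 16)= (1 17 5 10 13 12 7 16)(4 9)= [0, 17, 2, 3, 9, 10, 6, 16, 8, 4, 13, 11, 7, 12, 14, 15, 1, 5]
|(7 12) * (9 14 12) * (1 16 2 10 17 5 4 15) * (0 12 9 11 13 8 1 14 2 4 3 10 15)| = |(0 12 7 11 13 8 1 16 4)(2 15 14 9)(3 10 17 5)| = 36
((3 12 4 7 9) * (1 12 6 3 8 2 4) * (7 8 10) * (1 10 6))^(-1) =((1 12 10 7 9 6 3)(2 4 8))^(-1) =(1 3 6 9 7 10 12)(2 8 4)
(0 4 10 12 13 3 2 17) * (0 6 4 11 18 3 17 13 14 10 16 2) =(0 11 18 3)(2 13 17 6 4 16)(10 12 14) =[11, 1, 13, 0, 16, 5, 4, 7, 8, 9, 12, 18, 14, 17, 10, 15, 2, 6, 3]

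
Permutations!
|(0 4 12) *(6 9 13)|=|(0 4 12)(6 9 13)|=3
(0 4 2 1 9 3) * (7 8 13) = (0 4 2 1 9 3)(7 8 13) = [4, 9, 1, 0, 2, 5, 6, 8, 13, 3, 10, 11, 12, 7]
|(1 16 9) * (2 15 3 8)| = 12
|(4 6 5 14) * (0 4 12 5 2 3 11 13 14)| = |(0 4 6 2 3 11 13 14 12 5)| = 10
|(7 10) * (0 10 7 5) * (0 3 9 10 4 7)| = |(0 4 7)(3 9 10 5)| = 12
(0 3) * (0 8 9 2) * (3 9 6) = (0 9 2)(3 8 6) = [9, 1, 0, 8, 4, 5, 3, 7, 6, 2]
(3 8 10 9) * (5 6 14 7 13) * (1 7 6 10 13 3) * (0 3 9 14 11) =[3, 7, 2, 8, 4, 10, 11, 9, 13, 1, 14, 0, 12, 5, 6] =(0 3 8 13 5 10 14 6 11)(1 7 9)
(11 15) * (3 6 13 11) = (3 6 13 11 15) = [0, 1, 2, 6, 4, 5, 13, 7, 8, 9, 10, 15, 12, 11, 14, 3]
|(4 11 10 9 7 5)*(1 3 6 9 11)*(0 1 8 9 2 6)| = 30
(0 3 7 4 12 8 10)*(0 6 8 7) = (0 3)(4 12 7)(6 8 10) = [3, 1, 2, 0, 12, 5, 8, 4, 10, 9, 6, 11, 7]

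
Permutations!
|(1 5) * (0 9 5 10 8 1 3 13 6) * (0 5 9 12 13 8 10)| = 8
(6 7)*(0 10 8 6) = [10, 1, 2, 3, 4, 5, 7, 0, 6, 9, 8] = (0 10 8 6 7)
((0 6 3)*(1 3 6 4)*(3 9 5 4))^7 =(0 3)(1 4 5 9)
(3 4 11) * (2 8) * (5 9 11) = [0, 1, 8, 4, 5, 9, 6, 7, 2, 11, 10, 3] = (2 8)(3 4 5 9 11)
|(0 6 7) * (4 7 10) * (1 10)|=|(0 6 1 10 4 7)|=6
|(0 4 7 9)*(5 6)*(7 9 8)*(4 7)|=10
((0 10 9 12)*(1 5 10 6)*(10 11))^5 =((0 6 1 5 11 10 9 12))^5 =(0 10 1 12 11 6 9 5)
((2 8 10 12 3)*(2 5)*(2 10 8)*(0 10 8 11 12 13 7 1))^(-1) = (0 1 7 13 10)(3 12 11 8 5)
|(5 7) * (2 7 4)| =4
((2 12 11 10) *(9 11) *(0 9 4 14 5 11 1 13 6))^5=((0 9 1 13 6)(2 12 4 14 5 11 10))^5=(2 11 14 12 10 5 4)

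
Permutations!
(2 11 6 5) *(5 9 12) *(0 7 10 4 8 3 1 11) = (0 7 10 4 8 3 1 11 6 9 12 5 2) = [7, 11, 0, 1, 8, 2, 9, 10, 3, 12, 4, 6, 5]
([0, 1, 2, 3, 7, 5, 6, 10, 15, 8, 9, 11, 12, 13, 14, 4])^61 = [0, 1, 2, 3, 7, 5, 6, 10, 15, 8, 9, 11, 12, 13, 14, 4]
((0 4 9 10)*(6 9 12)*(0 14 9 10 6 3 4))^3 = (6 9 14 10)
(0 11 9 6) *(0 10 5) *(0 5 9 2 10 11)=(2 10 9 6 11)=[0, 1, 10, 3, 4, 5, 11, 7, 8, 6, 9, 2]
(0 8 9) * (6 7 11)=(0 8 9)(6 7 11)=[8, 1, 2, 3, 4, 5, 7, 11, 9, 0, 10, 6]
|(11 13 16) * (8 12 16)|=|(8 12 16 11 13)|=5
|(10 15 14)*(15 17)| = |(10 17 15 14)| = 4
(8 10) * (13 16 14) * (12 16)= (8 10)(12 16 14 13)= [0, 1, 2, 3, 4, 5, 6, 7, 10, 9, 8, 11, 16, 12, 13, 15, 14]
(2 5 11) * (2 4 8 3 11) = (2 5)(3 11 4 8) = [0, 1, 5, 11, 8, 2, 6, 7, 3, 9, 10, 4]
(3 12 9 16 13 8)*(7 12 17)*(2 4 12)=(2 4 12 9 16 13 8 3 17 7)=[0, 1, 4, 17, 12, 5, 6, 2, 3, 16, 10, 11, 9, 8, 14, 15, 13, 7]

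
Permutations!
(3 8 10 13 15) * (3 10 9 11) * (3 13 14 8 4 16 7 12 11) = (3 4 16 7 12 11 13 15 10 14 8 9) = [0, 1, 2, 4, 16, 5, 6, 12, 9, 3, 14, 13, 11, 15, 8, 10, 7]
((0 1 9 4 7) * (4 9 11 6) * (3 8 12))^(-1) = (0 7 4 6 11 1)(3 12 8)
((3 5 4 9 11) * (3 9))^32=((3 5 4)(9 11))^32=(11)(3 4 5)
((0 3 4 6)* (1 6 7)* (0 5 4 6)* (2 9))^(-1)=(0 1 7 4 5 6 3)(2 9)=((0 3 6 5 4 7 1)(2 9))^(-1)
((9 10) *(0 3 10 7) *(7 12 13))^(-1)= ((0 3 10 9 12 13 7))^(-1)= (0 7 13 12 9 10 3)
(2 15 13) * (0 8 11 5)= (0 8 11 5)(2 15 13)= [8, 1, 15, 3, 4, 0, 6, 7, 11, 9, 10, 5, 12, 2, 14, 13]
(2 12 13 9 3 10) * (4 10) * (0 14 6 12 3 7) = [14, 1, 3, 4, 10, 5, 12, 0, 8, 7, 2, 11, 13, 9, 6] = (0 14 6 12 13 9 7)(2 3 4 10)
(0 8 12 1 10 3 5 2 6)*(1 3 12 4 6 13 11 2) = (0 8 4 6)(1 10 12 3 5)(2 13 11) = [8, 10, 13, 5, 6, 1, 0, 7, 4, 9, 12, 2, 3, 11]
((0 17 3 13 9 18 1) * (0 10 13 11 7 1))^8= (0 9 10 7 3)(1 11 17 18 13)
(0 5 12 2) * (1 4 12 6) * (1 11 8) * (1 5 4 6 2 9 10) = (0 4 12 9 10 1 6 11 8 5 2) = [4, 6, 0, 3, 12, 2, 11, 7, 5, 10, 1, 8, 9]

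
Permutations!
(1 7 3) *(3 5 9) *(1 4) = [0, 7, 2, 4, 1, 9, 6, 5, 8, 3] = (1 7 5 9 3 4)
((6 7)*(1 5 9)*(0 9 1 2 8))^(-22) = ((0 9 2 8)(1 5)(6 7))^(-22) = (0 2)(8 9)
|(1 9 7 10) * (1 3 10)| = 6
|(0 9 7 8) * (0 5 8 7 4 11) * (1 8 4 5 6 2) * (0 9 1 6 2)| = 20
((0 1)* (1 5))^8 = (0 1 5)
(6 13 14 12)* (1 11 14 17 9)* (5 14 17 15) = (1 11 17 9)(5 14 12 6 13 15) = [0, 11, 2, 3, 4, 14, 13, 7, 8, 1, 10, 17, 6, 15, 12, 5, 16, 9]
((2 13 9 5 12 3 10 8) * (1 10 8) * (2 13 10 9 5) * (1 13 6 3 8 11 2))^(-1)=((1 9)(2 10 13 5 12 8 6 3 11))^(-1)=(1 9)(2 11 3 6 8 12 5 13 10)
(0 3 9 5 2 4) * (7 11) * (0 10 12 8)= (0 3 9 5 2 4 10 12 8)(7 11)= [3, 1, 4, 9, 10, 2, 6, 11, 0, 5, 12, 7, 8]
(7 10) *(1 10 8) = (1 10 7 8) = [0, 10, 2, 3, 4, 5, 6, 8, 1, 9, 7]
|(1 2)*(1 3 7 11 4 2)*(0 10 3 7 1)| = 4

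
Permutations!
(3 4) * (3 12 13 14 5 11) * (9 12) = (3 4 9 12 13 14 5 11) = [0, 1, 2, 4, 9, 11, 6, 7, 8, 12, 10, 3, 13, 14, 5]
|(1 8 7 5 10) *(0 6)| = 10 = |(0 6)(1 8 7 5 10)|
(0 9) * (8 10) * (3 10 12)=(0 9)(3 10 8 12)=[9, 1, 2, 10, 4, 5, 6, 7, 12, 0, 8, 11, 3]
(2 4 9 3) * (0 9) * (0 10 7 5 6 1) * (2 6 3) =(0 9 2 4 10 7 5 3 6 1) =[9, 0, 4, 6, 10, 3, 1, 5, 8, 2, 7]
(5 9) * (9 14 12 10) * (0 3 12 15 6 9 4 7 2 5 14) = (0 3 12 10 4 7 2 5)(6 9 14 15) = [3, 1, 5, 12, 7, 0, 9, 2, 8, 14, 4, 11, 10, 13, 15, 6]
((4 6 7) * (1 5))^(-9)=((1 5)(4 6 7))^(-9)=(7)(1 5)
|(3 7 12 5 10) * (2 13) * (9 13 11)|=20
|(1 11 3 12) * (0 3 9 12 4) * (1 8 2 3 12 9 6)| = 6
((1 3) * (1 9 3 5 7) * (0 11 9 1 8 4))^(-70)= (0 9 1 7 4 11 3 5 8)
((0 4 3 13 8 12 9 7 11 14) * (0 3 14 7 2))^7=((0 4 14 3 13 8 12 9 2)(7 11))^7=(0 9 8 3 4 2 12 13 14)(7 11)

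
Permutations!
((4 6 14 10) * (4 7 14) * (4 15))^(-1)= ((4 6 15)(7 14 10))^(-1)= (4 15 6)(7 10 14)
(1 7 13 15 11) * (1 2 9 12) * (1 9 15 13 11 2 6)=[0, 7, 15, 3, 4, 5, 1, 11, 8, 12, 10, 6, 9, 13, 14, 2]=(1 7 11 6)(2 15)(9 12)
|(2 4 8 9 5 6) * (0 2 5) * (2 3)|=6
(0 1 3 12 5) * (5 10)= (0 1 3 12 10 5)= [1, 3, 2, 12, 4, 0, 6, 7, 8, 9, 5, 11, 10]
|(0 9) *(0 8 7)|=4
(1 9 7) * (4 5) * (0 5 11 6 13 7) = (0 5 4 11 6 13 7 1 9) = [5, 9, 2, 3, 11, 4, 13, 1, 8, 0, 10, 6, 12, 7]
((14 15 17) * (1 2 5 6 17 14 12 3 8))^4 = ((1 2 5 6 17 12 3 8)(14 15))^4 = (1 17)(2 12)(3 5)(6 8)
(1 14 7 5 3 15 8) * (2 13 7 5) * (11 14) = (1 11 14 5 3 15 8)(2 13 7) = [0, 11, 13, 15, 4, 3, 6, 2, 1, 9, 10, 14, 12, 7, 5, 8]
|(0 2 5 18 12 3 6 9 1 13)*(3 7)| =11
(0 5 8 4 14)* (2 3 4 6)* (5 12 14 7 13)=[12, 1, 3, 4, 7, 8, 2, 13, 6, 9, 10, 11, 14, 5, 0]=(0 12 14)(2 3 4 7 13 5 8 6)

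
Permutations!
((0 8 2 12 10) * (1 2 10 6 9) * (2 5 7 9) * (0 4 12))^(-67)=((0 8 10 4 12 6 2)(1 5 7 9))^(-67)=(0 4 2 10 6 8 12)(1 5 7 9)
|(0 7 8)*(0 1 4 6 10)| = 7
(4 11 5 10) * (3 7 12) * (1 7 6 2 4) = (1 7 12 3 6 2 4 11 5 10) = [0, 7, 4, 6, 11, 10, 2, 12, 8, 9, 1, 5, 3]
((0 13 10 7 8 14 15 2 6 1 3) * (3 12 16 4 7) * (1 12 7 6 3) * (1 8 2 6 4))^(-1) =((0 13 10 8 14 15 6 12 16 1 7 2 3))^(-1) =(0 3 2 7 1 16 12 6 15 14 8 10 13)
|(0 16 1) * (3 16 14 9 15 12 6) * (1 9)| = |(0 14 1)(3 16 9 15 12 6)| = 6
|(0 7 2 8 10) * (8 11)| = 6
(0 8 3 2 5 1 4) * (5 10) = (0 8 3 2 10 5 1 4) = [8, 4, 10, 2, 0, 1, 6, 7, 3, 9, 5]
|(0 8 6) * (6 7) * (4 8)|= |(0 4 8 7 6)|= 5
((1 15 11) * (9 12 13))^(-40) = (1 11 15)(9 13 12)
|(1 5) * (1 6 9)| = |(1 5 6 9)| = 4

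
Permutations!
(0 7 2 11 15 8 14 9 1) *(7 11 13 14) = [11, 0, 13, 3, 4, 5, 6, 2, 7, 1, 10, 15, 12, 14, 9, 8] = (0 11 15 8 7 2 13 14 9 1)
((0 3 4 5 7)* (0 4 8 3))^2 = (8)(4 7 5)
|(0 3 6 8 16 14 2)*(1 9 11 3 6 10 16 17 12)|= |(0 6 8 17 12 1 9 11 3 10 16 14 2)|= 13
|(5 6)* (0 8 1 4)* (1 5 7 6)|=10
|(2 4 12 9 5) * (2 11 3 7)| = |(2 4 12 9 5 11 3 7)| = 8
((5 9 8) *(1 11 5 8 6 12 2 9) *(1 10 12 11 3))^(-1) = ((1 3)(2 9 6 11 5 10 12))^(-1) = (1 3)(2 12 10 5 11 6 9)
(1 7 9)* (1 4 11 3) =[0, 7, 2, 1, 11, 5, 6, 9, 8, 4, 10, 3] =(1 7 9 4 11 3)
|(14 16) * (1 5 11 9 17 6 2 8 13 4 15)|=|(1 5 11 9 17 6 2 8 13 4 15)(14 16)|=22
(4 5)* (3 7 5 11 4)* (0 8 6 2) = (0 8 6 2)(3 7 5)(4 11) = [8, 1, 0, 7, 11, 3, 2, 5, 6, 9, 10, 4]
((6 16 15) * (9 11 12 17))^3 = ((6 16 15)(9 11 12 17))^3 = (9 17 12 11)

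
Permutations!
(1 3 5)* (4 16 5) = (1 3 4 16 5) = [0, 3, 2, 4, 16, 1, 6, 7, 8, 9, 10, 11, 12, 13, 14, 15, 5]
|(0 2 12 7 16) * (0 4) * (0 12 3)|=12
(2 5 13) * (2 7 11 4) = (2 5 13 7 11 4) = [0, 1, 5, 3, 2, 13, 6, 11, 8, 9, 10, 4, 12, 7]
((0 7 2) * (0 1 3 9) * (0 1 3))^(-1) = (0 1 9 3 2 7)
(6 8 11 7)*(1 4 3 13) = (1 4 3 13)(6 8 11 7) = [0, 4, 2, 13, 3, 5, 8, 6, 11, 9, 10, 7, 12, 1]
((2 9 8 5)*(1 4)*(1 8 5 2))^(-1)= (1 5 9 2 8 4)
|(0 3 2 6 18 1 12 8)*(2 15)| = |(0 3 15 2 6 18 1 12 8)| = 9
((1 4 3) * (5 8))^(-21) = ((1 4 3)(5 8))^(-21) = (5 8)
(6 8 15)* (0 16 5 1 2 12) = (0 16 5 1 2 12)(6 8 15) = [16, 2, 12, 3, 4, 1, 8, 7, 15, 9, 10, 11, 0, 13, 14, 6, 5]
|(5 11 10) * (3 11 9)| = 5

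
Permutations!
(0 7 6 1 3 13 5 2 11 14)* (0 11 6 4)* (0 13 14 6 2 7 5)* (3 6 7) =(0 5 3 14 11 7 4 13)(1 6) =[5, 6, 2, 14, 13, 3, 1, 4, 8, 9, 10, 7, 12, 0, 11]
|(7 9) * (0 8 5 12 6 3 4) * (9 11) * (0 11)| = 10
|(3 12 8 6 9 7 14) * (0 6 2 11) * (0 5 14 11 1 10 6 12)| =13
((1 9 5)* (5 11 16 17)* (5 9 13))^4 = (17)(1 13 5)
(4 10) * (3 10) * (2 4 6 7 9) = [0, 1, 4, 10, 3, 5, 7, 9, 8, 2, 6] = (2 4 3 10 6 7 9)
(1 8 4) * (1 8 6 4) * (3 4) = (1 6 3 4 8) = [0, 6, 2, 4, 8, 5, 3, 7, 1]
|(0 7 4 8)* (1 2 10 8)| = |(0 7 4 1 2 10 8)| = 7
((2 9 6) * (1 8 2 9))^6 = ((1 8 2)(6 9))^6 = (9)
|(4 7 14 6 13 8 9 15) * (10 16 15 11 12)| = |(4 7 14 6 13 8 9 11 12 10 16 15)| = 12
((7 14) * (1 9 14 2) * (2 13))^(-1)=((1 9 14 7 13 2))^(-1)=(1 2 13 7 14 9)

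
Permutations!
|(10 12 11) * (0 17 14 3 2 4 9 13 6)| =9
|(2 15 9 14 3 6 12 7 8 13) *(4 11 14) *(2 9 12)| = 12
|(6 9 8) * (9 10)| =4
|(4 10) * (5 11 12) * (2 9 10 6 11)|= |(2 9 10 4 6 11 12 5)|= 8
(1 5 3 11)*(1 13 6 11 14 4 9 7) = (1 5 3 14 4 9 7)(6 11 13) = [0, 5, 2, 14, 9, 3, 11, 1, 8, 7, 10, 13, 12, 6, 4]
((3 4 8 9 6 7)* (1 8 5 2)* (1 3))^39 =(1 7 6 9 8)(2 5 4 3)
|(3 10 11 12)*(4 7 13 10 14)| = 8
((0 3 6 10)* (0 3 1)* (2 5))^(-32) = ((0 1)(2 5)(3 6 10))^(-32) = (3 6 10)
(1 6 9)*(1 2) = [0, 6, 1, 3, 4, 5, 9, 7, 8, 2] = (1 6 9 2)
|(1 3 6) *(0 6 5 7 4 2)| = |(0 6 1 3 5 7 4 2)| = 8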